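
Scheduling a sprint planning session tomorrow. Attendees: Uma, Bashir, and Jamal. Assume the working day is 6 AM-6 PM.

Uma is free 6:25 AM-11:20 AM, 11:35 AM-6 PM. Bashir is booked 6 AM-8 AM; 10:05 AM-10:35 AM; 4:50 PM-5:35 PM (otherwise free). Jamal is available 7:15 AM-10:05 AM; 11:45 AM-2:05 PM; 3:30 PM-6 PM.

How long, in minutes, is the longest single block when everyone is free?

140

Uma free: 06:25-11:20, 11:35-18:00.
Bashir free: 08:00-10:05, 10:35-16:50, 17:35-18:00 (invert busy blocks within the working day).
Jamal free: 07:15-10:05, 11:45-14:05, 15:30-18:00.
Uma ∩ Bashir: 08:00-10:05, 10:35-11:20, 11:35-16:50, 17:35-18:00.
Uma ∩ Bashir ∩ Jamal: 08:00-10:05, 11:45-14:05, 15:30-16:50, 17:35-18:00.
The longest is 11:45-14:05 at 140 minutes.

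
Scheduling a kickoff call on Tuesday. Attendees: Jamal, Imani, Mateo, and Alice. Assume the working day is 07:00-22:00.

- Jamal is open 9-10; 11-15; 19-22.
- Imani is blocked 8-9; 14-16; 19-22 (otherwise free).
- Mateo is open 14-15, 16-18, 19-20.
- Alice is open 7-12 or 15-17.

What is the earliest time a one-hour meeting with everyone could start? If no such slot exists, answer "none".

Jamal free: 09:00-10:00, 11:00-15:00, 19:00-22:00.
Imani free: 07:00-08:00, 09:00-14:00, 16:00-19:00 (invert busy blocks within the working day).
Mateo free: 14:00-15:00, 16:00-18:00, 19:00-20:00.
Alice free: 07:00-12:00, 15:00-17:00.
Jamal ∩ Imani: 09:00-10:00, 11:00-14:00.
Jamal ∩ Imani ∩ Mateo: ∅.
Jamal ∩ Imani ∩ Mateo ∩ Alice: ∅.
There is no time when everyone is free.
No common window is at least 60 minutes long.

none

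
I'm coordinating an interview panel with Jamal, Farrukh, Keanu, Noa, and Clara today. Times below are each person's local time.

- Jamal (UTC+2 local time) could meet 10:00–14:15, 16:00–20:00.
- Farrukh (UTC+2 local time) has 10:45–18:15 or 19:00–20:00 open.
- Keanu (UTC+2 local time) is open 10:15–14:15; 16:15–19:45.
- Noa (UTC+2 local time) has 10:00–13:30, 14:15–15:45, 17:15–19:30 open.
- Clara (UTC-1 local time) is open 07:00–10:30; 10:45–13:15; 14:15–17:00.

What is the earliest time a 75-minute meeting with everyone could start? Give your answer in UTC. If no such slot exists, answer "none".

08:45

Jamal in UTC: 08:00-12:15, 14:00-18:00 (subtract 2h to convert from UTC+2).
Farrukh in UTC: 08:45-16:15, 17:00-18:00 (subtract 2h to convert from UTC+2).
Keanu in UTC: 08:15-12:15, 14:15-17:45 (subtract 2h to convert from UTC+2).
Noa in UTC: 08:00-11:30, 12:15-13:45, 15:15-17:30 (subtract 2h to convert from UTC+2).
Clara in UTC: 08:00-11:30, 11:45-14:15, 15:15-18:00 (add 1h to convert from UTC-1).
Jamal ∩ Farrukh: 08:45-12:15, 14:00-16:15, 17:00-18:00.
Jamal ∩ Farrukh ∩ Keanu: 08:45-12:15, 14:15-16:15, 17:00-17:45.
Jamal ∩ Farrukh ∩ Keanu ∩ Noa: 08:45-11:30, 15:15-16:15, 17:00-17:30.
Jamal ∩ Farrukh ∩ Keanu ∩ Noa ∩ Clara: 08:45-11:30, 15:15-16:15, 17:00-17:30.
Those are the intersection windows.
The first common window of at least 75 minutes is 08:45-11:30, so the earliest start is 08:45.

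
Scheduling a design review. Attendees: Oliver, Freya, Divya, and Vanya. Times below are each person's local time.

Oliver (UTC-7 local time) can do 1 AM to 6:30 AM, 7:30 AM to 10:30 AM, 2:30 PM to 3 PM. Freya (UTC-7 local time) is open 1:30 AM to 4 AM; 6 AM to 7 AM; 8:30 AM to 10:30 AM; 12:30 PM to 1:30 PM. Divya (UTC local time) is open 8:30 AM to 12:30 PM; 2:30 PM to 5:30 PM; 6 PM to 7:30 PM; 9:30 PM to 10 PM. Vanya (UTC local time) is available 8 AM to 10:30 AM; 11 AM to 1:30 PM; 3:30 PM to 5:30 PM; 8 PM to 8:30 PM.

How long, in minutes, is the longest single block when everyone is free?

120

Oliver in UTC: 08:00-13:30, 14:30-17:30, 21:30-22:00 (add 7h to convert from UTC-7).
Freya in UTC: 08:30-11:00, 13:00-14:00, 15:30-17:30, 19:30-20:30 (add 7h to convert from UTC-7).
Divya in UTC: 08:30-12:30, 14:30-17:30, 18:00-19:30, 21:30-22:00.
Vanya in UTC: 08:00-10:30, 11:00-13:30, 15:30-17:30, 20:00-20:30.
Oliver ∩ Freya: 08:30-11:00, 13:00-13:30, 15:30-17:30.
Oliver ∩ Freya ∩ Divya: 08:30-11:00, 15:30-17:30.
Oliver ∩ Freya ∩ Divya ∩ Vanya: 08:30-10:30, 15:30-17:30.
Those are the intersection windows.
The longest is 08:30-10:30 at 120 minutes.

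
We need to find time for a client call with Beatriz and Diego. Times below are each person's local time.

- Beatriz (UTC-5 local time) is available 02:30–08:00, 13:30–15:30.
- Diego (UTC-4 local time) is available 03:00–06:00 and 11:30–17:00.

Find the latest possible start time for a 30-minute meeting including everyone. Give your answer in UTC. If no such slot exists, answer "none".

Beatriz in UTC: 07:30-13:00, 18:30-20:30 (add 5h to convert from UTC-5).
Diego in UTC: 07:00-10:00, 15:30-21:00 (add 4h to convert from UTC-4).
Beatriz ∩ Diego: 07:30-10:00, 18:30-20:30.
Those are the intersection windows.
The last common window of at least 30 minutes is 18:30-20:30; a 30-minute meeting can start as late as 20:00 and still end by 20:30.

20:00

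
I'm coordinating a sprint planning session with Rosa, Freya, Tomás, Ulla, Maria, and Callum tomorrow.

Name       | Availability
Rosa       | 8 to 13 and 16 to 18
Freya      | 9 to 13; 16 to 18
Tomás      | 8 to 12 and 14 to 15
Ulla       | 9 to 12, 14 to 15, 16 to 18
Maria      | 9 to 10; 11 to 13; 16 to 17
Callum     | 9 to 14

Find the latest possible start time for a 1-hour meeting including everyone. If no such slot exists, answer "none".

Rosa ∩ Freya: 09:00-13:00, 16:00-18:00.
Rosa ∩ Freya ∩ Tomás: 09:00-12:00.
Rosa ∩ Freya ∩ Tomás ∩ Ulla: 09:00-12:00.
Rosa ∩ Freya ∩ Tomás ∩ Ulla ∩ Maria: 09:00-10:00, 11:00-12:00.
Rosa ∩ Freya ∩ Tomás ∩ Ulla ∩ Maria ∩ Callum: 09:00-10:00, 11:00-12:00.
The last common window of at least 60 minutes is 11:00-12:00; a 60-minute meeting can start as late as 11:00 and still end by 12:00.

11:00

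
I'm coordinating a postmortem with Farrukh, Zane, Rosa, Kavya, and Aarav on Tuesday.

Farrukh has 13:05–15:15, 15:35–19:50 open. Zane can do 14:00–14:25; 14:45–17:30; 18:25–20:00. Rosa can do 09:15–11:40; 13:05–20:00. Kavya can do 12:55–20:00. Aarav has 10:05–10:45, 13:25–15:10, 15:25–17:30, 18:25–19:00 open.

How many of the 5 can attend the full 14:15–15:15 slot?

3

Farrukh, Rosa, and Kavya can make the full 14:15-15:15 slot — that's 3.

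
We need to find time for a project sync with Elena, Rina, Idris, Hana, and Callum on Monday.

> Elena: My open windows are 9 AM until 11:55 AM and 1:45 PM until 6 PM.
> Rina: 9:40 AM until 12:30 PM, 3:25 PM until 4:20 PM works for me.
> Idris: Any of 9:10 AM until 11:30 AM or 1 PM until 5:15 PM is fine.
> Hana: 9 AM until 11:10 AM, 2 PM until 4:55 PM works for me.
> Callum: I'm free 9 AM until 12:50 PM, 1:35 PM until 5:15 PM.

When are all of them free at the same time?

09:40-11:10, 15:25-16:20

Elena ∩ Rina: 09:40-11:55, 15:25-16:20.
Elena ∩ Rina ∩ Idris: 09:40-11:30, 15:25-16:20.
Elena ∩ Rina ∩ Idris ∩ Hana: 09:40-11:10, 15:25-16:20.
Elena ∩ Rina ∩ Idris ∩ Hana ∩ Callum: 09:40-11:10, 15:25-16:20.
So the common availability across everyone is 09:40-11:10, 15:25-16:20.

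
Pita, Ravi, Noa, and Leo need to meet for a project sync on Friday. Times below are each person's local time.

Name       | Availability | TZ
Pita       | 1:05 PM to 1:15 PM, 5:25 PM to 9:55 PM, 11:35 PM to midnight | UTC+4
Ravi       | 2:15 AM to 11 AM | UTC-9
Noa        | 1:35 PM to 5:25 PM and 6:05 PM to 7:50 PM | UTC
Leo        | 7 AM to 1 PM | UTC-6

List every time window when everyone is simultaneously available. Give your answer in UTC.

13:35-17:25

Pita in UTC: 09:05-09:15, 13:25-17:55, 19:35-20:00 (subtract 4h to convert from UTC+4).
Ravi in UTC: 11:15-20:00 (add 9h to convert from UTC-9).
Noa in UTC: 13:35-17:25, 18:05-19:50.
Leo in UTC: 13:00-19:00 (add 6h to convert from UTC-6).
Pita ∩ Ravi: 13:25-17:55, 19:35-20:00.
Pita ∩ Ravi ∩ Noa: 13:35-17:25, 19:35-19:50.
Pita ∩ Ravi ∩ Noa ∩ Leo: 13:35-17:25.
So the common availability across everyone is 13:35-17:25.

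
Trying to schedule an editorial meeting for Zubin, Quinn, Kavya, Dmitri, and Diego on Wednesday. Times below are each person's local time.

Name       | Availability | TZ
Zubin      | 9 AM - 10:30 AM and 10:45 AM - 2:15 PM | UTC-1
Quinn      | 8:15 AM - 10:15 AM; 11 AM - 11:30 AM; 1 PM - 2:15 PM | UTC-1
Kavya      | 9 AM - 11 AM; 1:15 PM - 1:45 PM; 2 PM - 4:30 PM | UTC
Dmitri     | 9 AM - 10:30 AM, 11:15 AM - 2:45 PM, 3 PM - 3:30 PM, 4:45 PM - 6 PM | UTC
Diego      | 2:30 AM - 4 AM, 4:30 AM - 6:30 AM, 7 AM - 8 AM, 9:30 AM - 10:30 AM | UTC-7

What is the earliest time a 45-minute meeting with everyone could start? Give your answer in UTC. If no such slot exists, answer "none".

14:00

Zubin in UTC: 10:00-11:30, 11:45-15:15 (add 1h to convert from UTC-1).
Quinn in UTC: 09:15-11:15, 12:00-12:30, 14:00-15:15 (add 1h to convert from UTC-1).
Kavya in UTC: 09:00-11:00, 13:15-13:45, 14:00-16:30.
Dmitri in UTC: 09:00-10:30, 11:15-14:45, 15:00-15:30, 16:45-18:00.
Diego in UTC: 09:30-11:00, 11:30-13:30, 14:00-15:00, 16:30-17:30 (add 7h to convert from UTC-7).
Zubin ∩ Quinn: 10:00-11:15, 12:00-12:30, 14:00-15:15.
Zubin ∩ Quinn ∩ Kavya: 10:00-11:00, 14:00-15:15.
Zubin ∩ Quinn ∩ Kavya ∩ Dmitri: 10:00-10:30, 14:00-14:45, 15:00-15:15.
Zubin ∩ Quinn ∩ Kavya ∩ Dmitri ∩ Diego: 10:00-10:30, 14:00-14:45.
So the common availability across everyone is 10:00-10:30, 14:00-14:45.
The first common window of at least 45 minutes is 14:00-14:45, so the earliest start is 14:00.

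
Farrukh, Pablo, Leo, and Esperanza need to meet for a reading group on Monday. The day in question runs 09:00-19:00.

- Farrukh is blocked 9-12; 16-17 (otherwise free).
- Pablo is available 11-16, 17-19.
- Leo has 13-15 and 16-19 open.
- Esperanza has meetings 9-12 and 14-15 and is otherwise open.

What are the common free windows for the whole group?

13:00-14:00, 17:00-19:00

Farrukh free: 12:00-16:00, 17:00-19:00 (invert busy blocks within the working day).
Pablo free: 11:00-16:00, 17:00-19:00.
Leo free: 13:00-15:00, 16:00-19:00.
Esperanza free: 12:00-14:00, 15:00-19:00 (invert busy blocks within the working day).
Farrukh ∩ Pablo: 12:00-16:00, 17:00-19:00.
Farrukh ∩ Pablo ∩ Leo: 13:00-15:00, 17:00-19:00.
Farrukh ∩ Pablo ∩ Leo ∩ Esperanza: 13:00-14:00, 17:00-19:00.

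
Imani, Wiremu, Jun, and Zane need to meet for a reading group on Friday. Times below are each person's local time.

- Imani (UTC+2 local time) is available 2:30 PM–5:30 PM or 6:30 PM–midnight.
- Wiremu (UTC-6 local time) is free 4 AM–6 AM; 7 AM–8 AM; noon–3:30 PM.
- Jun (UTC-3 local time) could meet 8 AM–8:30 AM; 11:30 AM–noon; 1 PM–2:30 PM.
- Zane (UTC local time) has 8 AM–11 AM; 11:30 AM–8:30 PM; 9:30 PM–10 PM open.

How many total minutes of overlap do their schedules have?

0

Imani in UTC: 12:30-15:30, 16:30-22:00 (subtract 2h to convert from UTC+2).
Wiremu in UTC: 10:00-12:00, 13:00-14:00, 18:00-21:30 (add 6h to convert from UTC-6).
Jun in UTC: 11:00-11:30, 14:30-15:00, 16:00-17:30 (add 3h to convert from UTC-3).
Zane in UTC: 08:00-11:00, 11:30-20:30, 21:30-22:00.
Imani ∩ Wiremu: 13:00-14:00, 18:00-21:30.
Imani ∩ Wiremu ∩ Jun: ∅.
Imani ∩ Wiremu ∩ Jun ∩ Zane: ∅.
There is no time when everyone is free.
There is no common window, so the total is 0 minutes.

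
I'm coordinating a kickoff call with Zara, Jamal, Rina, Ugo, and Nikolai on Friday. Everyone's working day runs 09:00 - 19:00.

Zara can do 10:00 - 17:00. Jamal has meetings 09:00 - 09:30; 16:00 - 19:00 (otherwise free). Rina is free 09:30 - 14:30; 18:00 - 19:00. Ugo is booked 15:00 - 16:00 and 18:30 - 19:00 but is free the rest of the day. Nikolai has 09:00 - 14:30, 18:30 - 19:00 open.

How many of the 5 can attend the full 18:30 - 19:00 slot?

2

Zara free: 10:00-17:00.
Jamal free: 09:30-16:00 (invert busy blocks within the working day).
Rina free: 09:30-14:30, 18:00-19:00.
Ugo free: 09:00-15:00, 16:00-18:30 (invert busy blocks within the working day).
Nikolai free: 09:00-14:30, 18:30-19:00.
Rina and Nikolai can make the full 18:30-19:00 slot — that's 2.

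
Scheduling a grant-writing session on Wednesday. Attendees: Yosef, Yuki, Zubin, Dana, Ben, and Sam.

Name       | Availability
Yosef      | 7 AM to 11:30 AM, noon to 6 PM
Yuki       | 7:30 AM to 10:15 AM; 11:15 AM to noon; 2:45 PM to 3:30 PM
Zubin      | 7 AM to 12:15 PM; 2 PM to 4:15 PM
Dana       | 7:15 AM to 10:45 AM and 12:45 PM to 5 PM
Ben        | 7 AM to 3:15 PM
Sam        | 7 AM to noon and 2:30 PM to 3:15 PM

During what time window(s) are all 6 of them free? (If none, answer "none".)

07:30-10:15, 14:45-15:15

Yosef ∩ Yuki: 07:30-10:15, 11:15-11:30, 14:45-15:30.
Yosef ∩ Yuki ∩ Zubin: 07:30-10:15, 11:15-11:30, 14:45-15:30.
Yosef ∩ Yuki ∩ Zubin ∩ Dana: 07:30-10:15, 14:45-15:30.
Yosef ∩ Yuki ∩ Zubin ∩ Dana ∩ Ben: 07:30-10:15, 14:45-15:15.
Yosef ∩ Yuki ∩ Zubin ∩ Dana ∩ Ben ∩ Sam: 07:30-10:15, 14:45-15:15.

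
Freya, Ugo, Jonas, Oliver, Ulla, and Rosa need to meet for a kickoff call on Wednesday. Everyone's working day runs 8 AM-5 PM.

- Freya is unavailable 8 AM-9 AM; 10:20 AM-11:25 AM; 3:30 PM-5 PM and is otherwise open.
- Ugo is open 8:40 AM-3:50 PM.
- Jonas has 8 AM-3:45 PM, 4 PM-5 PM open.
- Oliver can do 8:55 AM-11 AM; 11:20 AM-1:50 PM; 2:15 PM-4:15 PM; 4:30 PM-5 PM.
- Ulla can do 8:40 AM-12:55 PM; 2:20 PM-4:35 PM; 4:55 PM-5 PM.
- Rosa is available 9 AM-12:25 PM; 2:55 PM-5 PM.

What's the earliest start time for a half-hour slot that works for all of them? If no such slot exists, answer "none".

Freya free: 09:00-10:20, 11:25-15:30 (invert busy blocks within the working day).
Ugo free: 08:40-15:50.
Jonas free: 08:00-15:45, 16:00-17:00.
Oliver free: 08:55-11:00, 11:20-13:50, 14:15-16:15, 16:30-17:00.
Ulla free: 08:40-12:55, 14:20-16:35, 16:55-17:00.
Rosa free: 09:00-12:25, 14:55-17:00.
Freya ∩ Ugo: 09:00-10:20, 11:25-15:30.
Freya ∩ Ugo ∩ Jonas: 09:00-10:20, 11:25-15:30.
Freya ∩ Ugo ∩ Jonas ∩ Oliver: 09:00-10:20, 11:25-13:50, 14:15-15:30.
Freya ∩ Ugo ∩ Jonas ∩ Oliver ∩ Ulla: 09:00-10:20, 11:25-12:55, 14:20-15:30.
Freya ∩ Ugo ∩ Jonas ∩ Oliver ∩ Ulla ∩ Rosa: 09:00-10:20, 11:25-12:25, 14:55-15:30.
Those are the intersection windows.
The first common window of at least 30 minutes is 09:00-10:20, so the earliest start is 09:00.

09:00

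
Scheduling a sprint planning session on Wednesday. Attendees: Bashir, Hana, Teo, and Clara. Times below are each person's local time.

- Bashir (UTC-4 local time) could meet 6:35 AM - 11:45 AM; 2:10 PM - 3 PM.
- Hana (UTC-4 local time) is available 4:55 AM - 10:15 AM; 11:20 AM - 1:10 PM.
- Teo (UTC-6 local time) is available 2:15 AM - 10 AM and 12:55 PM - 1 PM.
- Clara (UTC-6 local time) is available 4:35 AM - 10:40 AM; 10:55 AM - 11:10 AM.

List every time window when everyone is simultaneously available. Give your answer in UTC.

10:35-14:15, 15:20-15:45

Bashir in UTC: 10:35-15:45, 18:10-19:00 (add 4h to convert from UTC-4).
Hana in UTC: 08:55-14:15, 15:20-17:10 (add 4h to convert from UTC-4).
Teo in UTC: 08:15-16:00, 18:55-19:00 (add 6h to convert from UTC-6).
Clara in UTC: 10:35-16:40, 16:55-17:10 (add 6h to convert from UTC-6).
Bashir ∩ Hana: 10:35-14:15, 15:20-15:45.
Bashir ∩ Hana ∩ Teo: 10:35-14:15, 15:20-15:45.
Bashir ∩ Hana ∩ Teo ∩ Clara: 10:35-14:15, 15:20-15:45.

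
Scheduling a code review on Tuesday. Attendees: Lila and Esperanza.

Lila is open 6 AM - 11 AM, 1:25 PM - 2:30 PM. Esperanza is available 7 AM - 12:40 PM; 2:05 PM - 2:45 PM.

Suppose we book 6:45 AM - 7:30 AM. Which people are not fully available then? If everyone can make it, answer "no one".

Lila: free for 06:45-07:30. Esperanza: not fully free for 06:45-07:30.

Esperanza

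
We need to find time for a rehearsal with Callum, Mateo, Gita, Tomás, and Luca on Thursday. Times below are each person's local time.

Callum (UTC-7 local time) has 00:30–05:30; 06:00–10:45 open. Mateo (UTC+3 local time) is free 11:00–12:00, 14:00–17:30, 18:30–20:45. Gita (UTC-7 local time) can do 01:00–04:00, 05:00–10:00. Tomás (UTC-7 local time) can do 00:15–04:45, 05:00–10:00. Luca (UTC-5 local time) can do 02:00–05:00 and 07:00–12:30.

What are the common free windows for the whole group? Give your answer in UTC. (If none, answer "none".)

Callum in UTC: 07:30-12:30, 13:00-17:45 (add 7h to convert from UTC-7).
Mateo in UTC: 08:00-09:00, 11:00-14:30, 15:30-17:45 (subtract 3h to convert from UTC+3).
Gita in UTC: 08:00-11:00, 12:00-17:00 (add 7h to convert from UTC-7).
Tomás in UTC: 07:15-11:45, 12:00-17:00 (add 7h to convert from UTC-7).
Luca in UTC: 07:00-10:00, 12:00-17:30 (add 5h to convert from UTC-5).
Callum ∩ Mateo: 08:00-09:00, 11:00-12:30, 13:00-14:30, 15:30-17:45.
Callum ∩ Mateo ∩ Gita: 08:00-09:00, 12:00-12:30, 13:00-14:30, 15:30-17:00.
Callum ∩ Mateo ∩ Gita ∩ Tomás: 08:00-09:00, 12:00-12:30, 13:00-14:30, 15:30-17:00.
Callum ∩ Mateo ∩ Gita ∩ Tomás ∩ Luca: 08:00-09:00, 12:00-12:30, 13:00-14:30, 15:30-17:00.
Those are the intersection windows.

08:00-09:00, 12:00-12:30, 13:00-14:30, 15:30-17:00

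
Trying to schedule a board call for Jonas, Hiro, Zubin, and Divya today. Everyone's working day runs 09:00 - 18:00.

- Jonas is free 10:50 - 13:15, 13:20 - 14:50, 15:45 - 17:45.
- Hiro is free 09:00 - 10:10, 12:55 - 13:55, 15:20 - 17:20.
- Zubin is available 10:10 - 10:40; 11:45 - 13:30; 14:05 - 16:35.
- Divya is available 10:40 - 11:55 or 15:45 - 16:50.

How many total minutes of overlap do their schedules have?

Jonas ∩ Hiro: 12:55-13:15, 13:20-13:55, 15:45-17:20.
Jonas ∩ Hiro ∩ Zubin: 12:55-13:15, 13:20-13:30, 15:45-16:35.
Jonas ∩ Hiro ∩ Zubin ∩ Divya: 15:45-16:35.
That's a single block of 50 minutes.

50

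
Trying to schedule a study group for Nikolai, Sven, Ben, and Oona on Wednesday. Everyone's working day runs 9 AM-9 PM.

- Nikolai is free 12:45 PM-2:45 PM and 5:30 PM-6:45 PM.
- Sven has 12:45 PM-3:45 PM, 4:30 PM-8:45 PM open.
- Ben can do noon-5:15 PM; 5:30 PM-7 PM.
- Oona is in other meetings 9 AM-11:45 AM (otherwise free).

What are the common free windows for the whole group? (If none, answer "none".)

Nikolai free: 12:45-14:45, 17:30-18:45.
Sven free: 12:45-15:45, 16:30-20:45.
Ben free: 12:00-17:15, 17:30-19:00.
Oona free: 11:45-21:00 (invert busy blocks within the working day).
Nikolai ∩ Sven: 12:45-14:45, 17:30-18:45.
Nikolai ∩ Sven ∩ Ben: 12:45-14:45, 17:30-18:45.
Nikolai ∩ Sven ∩ Ben ∩ Oona: 12:45-14:45, 17:30-18:45.
Those are the intersection windows.

12:45-14:45, 17:30-18:45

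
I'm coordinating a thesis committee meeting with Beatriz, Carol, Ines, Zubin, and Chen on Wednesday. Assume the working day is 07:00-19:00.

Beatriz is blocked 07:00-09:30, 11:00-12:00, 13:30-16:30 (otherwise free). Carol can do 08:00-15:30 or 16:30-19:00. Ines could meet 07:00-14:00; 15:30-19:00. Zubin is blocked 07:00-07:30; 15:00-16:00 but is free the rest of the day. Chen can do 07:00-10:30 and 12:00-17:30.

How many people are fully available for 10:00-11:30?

Beatriz free: 09:30-11:00, 12:00-13:30, 16:30-19:00 (invert busy blocks within the working day).
Carol free: 08:00-15:30, 16:30-19:00.
Ines free: 07:00-14:00, 15:30-19:00.
Zubin free: 07:30-15:00, 16:00-19:00 (invert busy blocks within the working day).
Chen free: 07:00-10:30, 12:00-17:30.
Carol, Ines, and Zubin can make the full 10:00-11:30 slot — that's 3.

3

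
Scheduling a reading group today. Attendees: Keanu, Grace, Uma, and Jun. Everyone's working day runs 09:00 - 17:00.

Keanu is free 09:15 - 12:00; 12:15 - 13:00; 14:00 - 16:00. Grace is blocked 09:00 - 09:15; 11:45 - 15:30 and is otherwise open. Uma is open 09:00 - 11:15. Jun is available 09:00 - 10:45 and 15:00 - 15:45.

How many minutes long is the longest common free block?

90

Keanu free: 09:15-12:00, 12:15-13:00, 14:00-16:00.
Grace free: 09:15-11:45, 15:30-17:00 (invert busy blocks within the working day).
Uma free: 09:00-11:15.
Jun free: 09:00-10:45, 15:00-15:45.
Keanu ∩ Grace: 09:15-11:45, 15:30-16:00.
Keanu ∩ Grace ∩ Uma: 09:15-11:15.
Keanu ∩ Grace ∩ Uma ∩ Jun: 09:15-10:45.
The longest is 09:15-10:45 at 90 minutes.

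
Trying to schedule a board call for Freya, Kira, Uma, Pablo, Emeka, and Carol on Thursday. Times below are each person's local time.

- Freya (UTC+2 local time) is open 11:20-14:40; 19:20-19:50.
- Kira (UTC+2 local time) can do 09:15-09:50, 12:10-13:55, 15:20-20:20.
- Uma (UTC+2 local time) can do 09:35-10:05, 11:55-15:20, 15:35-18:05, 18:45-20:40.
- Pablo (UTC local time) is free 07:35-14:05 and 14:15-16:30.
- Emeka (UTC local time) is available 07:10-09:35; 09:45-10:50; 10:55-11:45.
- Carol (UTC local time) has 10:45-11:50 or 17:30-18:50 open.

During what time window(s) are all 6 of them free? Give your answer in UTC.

10:45-10:50, 10:55-11:45

Freya in UTC: 09:20-12:40, 17:20-17:50 (subtract 2h to convert from UTC+2).
Kira in UTC: 07:15-07:50, 10:10-11:55, 13:20-18:20 (subtract 2h to convert from UTC+2).
Uma in UTC: 07:35-08:05, 09:55-13:20, 13:35-16:05, 16:45-18:40 (subtract 2h to convert from UTC+2).
Pablo in UTC: 07:35-14:05, 14:15-16:30.
Emeka in UTC: 07:10-09:35, 09:45-10:50, 10:55-11:45.
Carol in UTC: 10:45-11:50, 17:30-18:50.
Freya ∩ Kira: 10:10-11:55, 17:20-17:50.
Freya ∩ Kira ∩ Uma: 10:10-11:55, 17:20-17:50.
Freya ∩ Kira ∩ Uma ∩ Pablo: 10:10-11:55.
Freya ∩ Kira ∩ Uma ∩ Pablo ∩ Emeka: 10:10-10:50, 10:55-11:45.
Freya ∩ Kira ∩ Uma ∩ Pablo ∩ Emeka ∩ Carol: 10:45-10:50, 10:55-11:45.
Those are the intersection windows.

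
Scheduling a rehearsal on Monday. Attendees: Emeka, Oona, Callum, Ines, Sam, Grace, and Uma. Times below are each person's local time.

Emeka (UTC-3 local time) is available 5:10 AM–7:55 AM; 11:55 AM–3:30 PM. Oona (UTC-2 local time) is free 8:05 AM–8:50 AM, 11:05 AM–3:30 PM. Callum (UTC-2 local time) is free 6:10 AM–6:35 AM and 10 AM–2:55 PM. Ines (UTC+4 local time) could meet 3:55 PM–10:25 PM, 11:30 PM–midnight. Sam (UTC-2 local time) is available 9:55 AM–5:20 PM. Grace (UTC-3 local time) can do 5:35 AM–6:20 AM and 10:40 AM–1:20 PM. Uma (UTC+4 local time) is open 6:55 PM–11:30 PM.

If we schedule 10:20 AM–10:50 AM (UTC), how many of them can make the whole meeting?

2

Emeka in UTC: 08:10-10:55, 14:55-18:30 (add 3h to convert from UTC-3).
Oona in UTC: 10:05-10:50, 13:05-17:30 (add 2h to convert from UTC-2).
Callum in UTC: 08:10-08:35, 12:00-16:55 (add 2h to convert from UTC-2).
Ines in UTC: 11:55-18:25, 19:30-20:00 (subtract 4h to convert from UTC+4).
Sam in UTC: 11:55-19:20 (add 2h to convert from UTC-2).
Grace in UTC: 08:35-09:20, 13:40-16:20 (add 3h to convert from UTC-3).
Uma in UTC: 14:55-19:30 (subtract 4h to convert from UTC+4).
Emeka and Oona can make the full 10:20-10:50 slot — that's 2.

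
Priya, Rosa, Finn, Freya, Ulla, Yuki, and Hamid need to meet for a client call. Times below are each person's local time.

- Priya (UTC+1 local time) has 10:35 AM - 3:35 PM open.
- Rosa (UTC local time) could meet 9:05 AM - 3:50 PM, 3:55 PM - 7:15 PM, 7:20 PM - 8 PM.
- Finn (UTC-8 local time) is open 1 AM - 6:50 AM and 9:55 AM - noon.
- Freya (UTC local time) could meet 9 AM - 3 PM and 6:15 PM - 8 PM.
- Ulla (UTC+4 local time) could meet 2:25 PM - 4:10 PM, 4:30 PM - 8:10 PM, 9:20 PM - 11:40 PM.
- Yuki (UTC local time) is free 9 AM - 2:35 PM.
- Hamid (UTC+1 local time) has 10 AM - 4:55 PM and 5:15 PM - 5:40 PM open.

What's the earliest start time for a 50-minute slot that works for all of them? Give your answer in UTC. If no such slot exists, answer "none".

Priya in UTC: 09:35-14:35 (subtract 1h to convert from UTC+1).
Rosa in UTC: 09:05-15:50, 15:55-19:15, 19:20-20:00.
Finn in UTC: 09:00-14:50, 17:55-20:00 (add 8h to convert from UTC-8).
Freya in UTC: 09:00-15:00, 18:15-20:00.
Ulla in UTC: 10:25-12:10, 12:30-16:10, 17:20-19:40 (subtract 4h to convert from UTC+4).
Yuki in UTC: 09:00-14:35.
Hamid in UTC: 09:00-15:55, 16:15-16:40 (subtract 1h to convert from UTC+1).
Priya ∩ Rosa: 09:35-14:35.
Priya ∩ Rosa ∩ Finn: 09:35-14:35.
Priya ∩ Rosa ∩ Finn ∩ Freya: 09:35-14:35.
Priya ∩ Rosa ∩ Finn ∩ Freya ∩ Ulla: 10:25-12:10, 12:30-14:35.
Priya ∩ Rosa ∩ Finn ∩ Freya ∩ Ulla ∩ Yuki: 10:25-12:10, 12:30-14:35.
Priya ∩ Rosa ∩ Finn ∩ Freya ∩ Ulla ∩ Yuki ∩ Hamid: 10:25-12:10, 12:30-14:35.
Those are the intersection windows.
The first common window of at least 50 minutes is 10:25-12:10, so the earliest start is 10:25.

10:25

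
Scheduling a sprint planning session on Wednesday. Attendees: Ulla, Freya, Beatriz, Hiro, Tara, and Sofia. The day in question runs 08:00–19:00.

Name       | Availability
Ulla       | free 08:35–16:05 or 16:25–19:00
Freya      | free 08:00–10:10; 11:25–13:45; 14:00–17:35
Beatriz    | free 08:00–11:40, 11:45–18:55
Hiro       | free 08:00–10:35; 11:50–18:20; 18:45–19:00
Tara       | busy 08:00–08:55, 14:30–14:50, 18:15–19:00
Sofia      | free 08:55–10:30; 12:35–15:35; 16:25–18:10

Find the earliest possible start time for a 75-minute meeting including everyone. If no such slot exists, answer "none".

Ulla free: 08:35-16:05, 16:25-19:00.
Freya free: 08:00-10:10, 11:25-13:45, 14:00-17:35.
Beatriz free: 08:00-11:40, 11:45-18:55.
Hiro free: 08:00-10:35, 11:50-18:20, 18:45-19:00.
Tara free: 08:55-14:30, 14:50-18:15 (invert busy blocks within the working day).
Sofia free: 08:55-10:30, 12:35-15:35, 16:25-18:10.
Ulla ∩ Freya: 08:35-10:10, 11:25-13:45, 14:00-16:05, 16:25-17:35.
Ulla ∩ Freya ∩ Beatriz: 08:35-10:10, 11:25-11:40, 11:45-13:45, 14:00-16:05, 16:25-17:35.
Ulla ∩ Freya ∩ Beatriz ∩ Hiro: 08:35-10:10, 11:50-13:45, 14:00-16:05, 16:25-17:35.
Ulla ∩ Freya ∩ Beatriz ∩ Hiro ∩ Tara: 08:55-10:10, 11:50-13:45, 14:00-14:30, 14:50-16:05, 16:25-17:35.
Ulla ∩ Freya ∩ Beatriz ∩ Hiro ∩ Tara ∩ Sofia: 08:55-10:10, 12:35-13:45, 14:00-14:30, 14:50-15:35, 16:25-17:35.
So the common availability across everyone is 08:55-10:10, 12:35-13:45, 14:00-14:30, 14:50-15:35, 16:25-17:35.
The first common window of at least 75 minutes is 08:55-10:10, so the earliest start is 08:55.

08:55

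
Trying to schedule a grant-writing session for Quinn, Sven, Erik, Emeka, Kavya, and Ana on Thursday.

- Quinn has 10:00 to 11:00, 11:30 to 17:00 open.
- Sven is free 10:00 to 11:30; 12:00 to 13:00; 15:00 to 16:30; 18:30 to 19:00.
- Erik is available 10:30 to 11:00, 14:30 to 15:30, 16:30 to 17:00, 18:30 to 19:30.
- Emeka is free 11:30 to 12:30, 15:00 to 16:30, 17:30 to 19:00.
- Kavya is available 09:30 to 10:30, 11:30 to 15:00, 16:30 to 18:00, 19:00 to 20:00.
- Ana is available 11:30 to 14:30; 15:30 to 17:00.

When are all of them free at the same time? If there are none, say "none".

none

Quinn ∩ Sven: 10:00-11:00, 12:00-13:00, 15:00-16:30.
Quinn ∩ Sven ∩ Erik: 10:30-11:00, 15:00-15:30.
Quinn ∩ Sven ∩ Erik ∩ Emeka: 15:00-15:30.
Quinn ∩ Sven ∩ Erik ∩ Emeka ∩ Kavya: ∅.
Quinn ∩ Sven ∩ Erik ∩ Emeka ∩ Kavya ∩ Ana: ∅.
There is no time when everyone is free.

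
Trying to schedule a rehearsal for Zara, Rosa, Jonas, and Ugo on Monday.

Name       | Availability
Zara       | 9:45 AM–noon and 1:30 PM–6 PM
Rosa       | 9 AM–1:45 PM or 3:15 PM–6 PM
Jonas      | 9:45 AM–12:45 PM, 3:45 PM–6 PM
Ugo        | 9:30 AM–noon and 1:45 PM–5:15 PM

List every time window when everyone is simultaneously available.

09:45-12:00, 15:45-17:15

Zara ∩ Rosa: 09:45-12:00, 13:30-13:45, 15:15-18:00.
Zara ∩ Rosa ∩ Jonas: 09:45-12:00, 15:45-18:00.
Zara ∩ Rosa ∩ Jonas ∩ Ugo: 09:45-12:00, 15:45-17:15.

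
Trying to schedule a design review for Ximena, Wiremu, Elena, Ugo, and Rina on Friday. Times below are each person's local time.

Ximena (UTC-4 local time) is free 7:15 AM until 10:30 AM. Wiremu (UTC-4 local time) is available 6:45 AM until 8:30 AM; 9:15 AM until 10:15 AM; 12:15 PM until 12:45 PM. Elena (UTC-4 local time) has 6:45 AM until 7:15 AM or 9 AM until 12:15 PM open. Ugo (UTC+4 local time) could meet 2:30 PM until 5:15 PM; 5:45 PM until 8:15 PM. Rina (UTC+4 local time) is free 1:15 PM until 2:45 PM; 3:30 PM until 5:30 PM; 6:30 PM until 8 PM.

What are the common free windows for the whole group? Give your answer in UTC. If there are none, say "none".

Ximena in UTC: 11:15-14:30 (add 4h to convert from UTC-4).
Wiremu in UTC: 10:45-12:30, 13:15-14:15, 16:15-16:45 (add 4h to convert from UTC-4).
Elena in UTC: 10:45-11:15, 13:00-16:15 (add 4h to convert from UTC-4).
Ugo in UTC: 10:30-13:15, 13:45-16:15 (subtract 4h to convert from UTC+4).
Rina in UTC: 09:15-10:45, 11:30-13:30, 14:30-16:00 (subtract 4h to convert from UTC+4).
Ximena ∩ Wiremu: 11:15-12:30, 13:15-14:15.
Ximena ∩ Wiremu ∩ Elena: 13:15-14:15.
Ximena ∩ Wiremu ∩ Elena ∩ Ugo: 13:45-14:15.
Ximena ∩ Wiremu ∩ Elena ∩ Ugo ∩ Rina: ∅.
There is no time when everyone is free.

none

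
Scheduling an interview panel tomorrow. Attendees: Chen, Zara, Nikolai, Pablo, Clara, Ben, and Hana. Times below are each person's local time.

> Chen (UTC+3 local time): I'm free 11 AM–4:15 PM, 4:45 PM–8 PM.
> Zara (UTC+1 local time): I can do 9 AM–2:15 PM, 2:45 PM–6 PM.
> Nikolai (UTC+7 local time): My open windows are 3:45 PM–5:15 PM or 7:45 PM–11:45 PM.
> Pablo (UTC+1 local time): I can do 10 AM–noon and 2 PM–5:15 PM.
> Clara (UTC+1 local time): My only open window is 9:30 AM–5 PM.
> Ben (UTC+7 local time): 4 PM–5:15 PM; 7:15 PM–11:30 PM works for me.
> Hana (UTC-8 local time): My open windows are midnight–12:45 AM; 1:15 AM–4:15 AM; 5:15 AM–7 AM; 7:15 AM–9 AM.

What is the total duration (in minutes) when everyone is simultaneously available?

180

Chen in UTC: 08:00-13:15, 13:45-17:00 (subtract 3h to convert from UTC+3).
Zara in UTC: 08:00-13:15, 13:45-17:00 (subtract 1h to convert from UTC+1).
Nikolai in UTC: 08:45-10:15, 12:45-16:45 (subtract 7h to convert from UTC+7).
Pablo in UTC: 09:00-11:00, 13:00-16:15 (subtract 1h to convert from UTC+1).
Clara in UTC: 08:30-16:00 (subtract 1h to convert from UTC+1).
Ben in UTC: 09:00-10:15, 12:15-16:30 (subtract 7h to convert from UTC+7).
Hana in UTC: 08:00-08:45, 09:15-12:15, 13:15-15:00, 15:15-17:00 (add 8h to convert from UTC-8).
Chen ∩ Zara: 08:00-13:15, 13:45-17:00.
Chen ∩ Zara ∩ Nikolai: 08:45-10:15, 12:45-13:15, 13:45-16:45.
Chen ∩ Zara ∩ Nikolai ∩ Pablo: 09:00-10:15, 13:00-13:15, 13:45-16:15.
Chen ∩ Zara ∩ Nikolai ∩ Pablo ∩ Clara: 09:00-10:15, 13:00-13:15, 13:45-16:00.
Chen ∩ Zara ∩ Nikolai ∩ Pablo ∩ Clara ∩ Ben: 09:00-10:15, 13:00-13:15, 13:45-16:00.
Chen ∩ Zara ∩ Nikolai ∩ Pablo ∩ Clara ∩ Ben ∩ Hana: 09:15-10:15, 13:45-15:00, 15:15-16:00.
Summing the common windows: 60 + 75 + 45 = 180 minutes.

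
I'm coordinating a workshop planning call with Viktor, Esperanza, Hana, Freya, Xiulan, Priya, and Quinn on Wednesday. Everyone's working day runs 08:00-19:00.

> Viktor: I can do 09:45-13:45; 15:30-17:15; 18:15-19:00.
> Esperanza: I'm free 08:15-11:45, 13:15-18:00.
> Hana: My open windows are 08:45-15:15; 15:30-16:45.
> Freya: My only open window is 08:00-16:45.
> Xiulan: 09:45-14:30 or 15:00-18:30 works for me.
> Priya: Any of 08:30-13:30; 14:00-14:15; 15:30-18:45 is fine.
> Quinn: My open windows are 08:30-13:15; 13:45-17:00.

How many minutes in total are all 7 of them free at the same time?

195

Viktor ∩ Esperanza: 09:45-11:45, 13:15-13:45, 15:30-17:15.
Viktor ∩ Esperanza ∩ Hana: 09:45-11:45, 13:15-13:45, 15:30-16:45.
Viktor ∩ Esperanza ∩ Hana ∩ Freya: 09:45-11:45, 13:15-13:45, 15:30-16:45.
Viktor ∩ Esperanza ∩ Hana ∩ Freya ∩ Xiulan: 09:45-11:45, 13:15-13:45, 15:30-16:45.
Viktor ∩ Esperanza ∩ Hana ∩ Freya ∩ Xiulan ∩ Priya: 09:45-11:45, 13:15-13:30, 15:30-16:45.
Viktor ∩ Esperanza ∩ Hana ∩ Freya ∩ Xiulan ∩ Priya ∩ Quinn: 09:45-11:45, 15:30-16:45.
Those are the intersection windows.
Summing the common windows: 120 + 75 = 195 minutes.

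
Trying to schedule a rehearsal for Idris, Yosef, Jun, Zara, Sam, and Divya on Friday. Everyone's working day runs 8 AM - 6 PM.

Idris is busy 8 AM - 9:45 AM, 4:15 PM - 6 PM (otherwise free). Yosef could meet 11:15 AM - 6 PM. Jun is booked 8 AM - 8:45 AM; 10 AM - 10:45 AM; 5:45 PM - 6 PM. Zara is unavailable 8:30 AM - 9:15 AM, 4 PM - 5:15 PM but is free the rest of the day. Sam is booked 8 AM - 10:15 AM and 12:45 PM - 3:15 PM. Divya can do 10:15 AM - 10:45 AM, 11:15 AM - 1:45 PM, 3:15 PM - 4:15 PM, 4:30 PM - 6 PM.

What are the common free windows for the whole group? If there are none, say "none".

11:15-12:45, 15:15-16:00

Idris free: 09:45-16:15 (invert busy blocks within the working day).
Yosef free: 11:15-18:00.
Jun free: 08:45-10:00, 10:45-17:45 (invert busy blocks within the working day).
Zara free: 08:00-08:30, 09:15-16:00, 17:15-18:00 (invert busy blocks within the working day).
Sam free: 10:15-12:45, 15:15-18:00 (invert busy blocks within the working day).
Divya free: 10:15-10:45, 11:15-13:45, 15:15-16:15, 16:30-18:00.
Idris ∩ Yosef: 11:15-16:15.
Idris ∩ Yosef ∩ Jun: 11:15-16:15.
Idris ∩ Yosef ∩ Jun ∩ Zara: 11:15-16:00.
Idris ∩ Yosef ∩ Jun ∩ Zara ∩ Sam: 11:15-12:45, 15:15-16:00.
Idris ∩ Yosef ∩ Jun ∩ Zara ∩ Sam ∩ Divya: 11:15-12:45, 15:15-16:00.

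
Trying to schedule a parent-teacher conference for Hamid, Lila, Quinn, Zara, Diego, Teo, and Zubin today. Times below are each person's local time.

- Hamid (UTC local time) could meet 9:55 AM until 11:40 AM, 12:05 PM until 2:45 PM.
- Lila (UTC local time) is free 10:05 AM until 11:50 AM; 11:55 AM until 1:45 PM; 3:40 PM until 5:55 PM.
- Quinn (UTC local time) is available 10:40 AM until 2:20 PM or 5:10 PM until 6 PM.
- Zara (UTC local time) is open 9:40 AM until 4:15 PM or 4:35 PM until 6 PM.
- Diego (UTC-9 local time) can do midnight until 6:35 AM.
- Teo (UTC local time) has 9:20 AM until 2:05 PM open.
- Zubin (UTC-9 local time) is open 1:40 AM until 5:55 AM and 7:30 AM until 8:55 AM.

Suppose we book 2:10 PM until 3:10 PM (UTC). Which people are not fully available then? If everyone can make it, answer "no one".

Hamid, Lila, Quinn, Teo, Zubin

Hamid in UTC: 09:55-11:40, 12:05-14:45.
Lila in UTC: 10:05-11:50, 11:55-13:45, 15:40-17:55.
Quinn in UTC: 10:40-14:20, 17:10-18:00.
Zara in UTC: 09:40-16:15, 16:35-18:00.
Diego in UTC: 09:00-15:35 (add 9h to convert from UTC-9).
Teo in UTC: 09:20-14:05.
Zubin in UTC: 10:40-14:55, 16:30-17:55 (add 9h to convert from UTC-9).
Hamid: not fully free for 14:10-15:10. Lila: not fully free for 14:10-15:10. Quinn: not fully free for 14:10-15:10. Zara: free for 14:10-15:10. Diego: free for 14:10-15:10. Teo: not fully free for 14:10-15:10. Zubin: not fully free for 14:10-15:10.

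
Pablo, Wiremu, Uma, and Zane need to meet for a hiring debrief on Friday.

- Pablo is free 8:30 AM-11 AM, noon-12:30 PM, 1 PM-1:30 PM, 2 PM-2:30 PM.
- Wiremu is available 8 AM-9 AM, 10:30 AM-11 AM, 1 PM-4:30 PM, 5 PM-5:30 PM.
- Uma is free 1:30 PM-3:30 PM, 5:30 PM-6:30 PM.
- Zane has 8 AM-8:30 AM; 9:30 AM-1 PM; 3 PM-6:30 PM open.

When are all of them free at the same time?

none

Pablo ∩ Wiremu: 08:30-09:00, 10:30-11:00, 13:00-13:30, 14:00-14:30.
Pablo ∩ Wiremu ∩ Uma: 14:00-14:30.
Pablo ∩ Wiremu ∩ Uma ∩ Zane: ∅.
There is no time when everyone is free.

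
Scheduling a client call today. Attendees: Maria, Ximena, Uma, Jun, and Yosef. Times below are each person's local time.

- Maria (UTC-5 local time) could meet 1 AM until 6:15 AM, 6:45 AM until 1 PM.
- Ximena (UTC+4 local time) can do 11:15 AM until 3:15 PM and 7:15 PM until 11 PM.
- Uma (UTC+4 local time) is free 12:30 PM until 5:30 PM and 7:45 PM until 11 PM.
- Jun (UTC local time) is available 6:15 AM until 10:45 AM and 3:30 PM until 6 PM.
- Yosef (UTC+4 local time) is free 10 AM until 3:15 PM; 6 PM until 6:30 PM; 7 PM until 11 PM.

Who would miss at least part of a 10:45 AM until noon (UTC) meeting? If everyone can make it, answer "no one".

Jun, Maria, Ximena, Yosef

Maria in UTC: 06:00-11:15, 11:45-18:00 (add 5h to convert from UTC-5).
Ximena in UTC: 07:15-11:15, 15:15-19:00 (subtract 4h to convert from UTC+4).
Uma in UTC: 08:30-13:30, 15:45-19:00 (subtract 4h to convert from UTC+4).
Jun in UTC: 06:15-10:45, 15:30-18:00.
Yosef in UTC: 06:00-11:15, 14:00-14:30, 15:00-19:00 (subtract 4h to convert from UTC+4).
Maria: not fully free for 10:45-12:00. Ximena: not fully free for 10:45-12:00. Uma: free for 10:45-12:00. Jun: not fully free for 10:45-12:00. Yosef: not fully free for 10:45-12:00.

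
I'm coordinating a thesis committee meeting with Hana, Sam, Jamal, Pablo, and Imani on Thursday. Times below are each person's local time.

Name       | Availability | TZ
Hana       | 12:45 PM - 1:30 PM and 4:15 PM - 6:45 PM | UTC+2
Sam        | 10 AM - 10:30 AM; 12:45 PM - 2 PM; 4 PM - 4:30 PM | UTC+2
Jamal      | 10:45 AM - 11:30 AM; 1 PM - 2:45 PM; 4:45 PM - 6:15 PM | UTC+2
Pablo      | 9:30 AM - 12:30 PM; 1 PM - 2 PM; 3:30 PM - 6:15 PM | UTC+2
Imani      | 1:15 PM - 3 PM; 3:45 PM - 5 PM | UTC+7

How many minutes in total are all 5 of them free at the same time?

0

Hana in UTC: 10:45-11:30, 14:15-16:45 (subtract 2h to convert from UTC+2).
Sam in UTC: 08:00-08:30, 10:45-12:00, 14:00-14:30 (subtract 2h to convert from UTC+2).
Jamal in UTC: 08:45-09:30, 11:00-12:45, 14:45-16:15 (subtract 2h to convert from UTC+2).
Pablo in UTC: 07:30-10:30, 11:00-12:00, 13:30-16:15 (subtract 2h to convert from UTC+2).
Imani in UTC: 06:15-08:00, 08:45-10:00 (subtract 7h to convert from UTC+7).
Hana ∩ Sam: 10:45-11:30, 14:15-14:30.
Hana ∩ Sam ∩ Jamal: 11:00-11:30.
Hana ∩ Sam ∩ Jamal ∩ Pablo: 11:00-11:30.
Hana ∩ Sam ∩ Jamal ∩ Pablo ∩ Imani: ∅.
There is no time when everyone is free.
There is no common window, so the total is 0 minutes.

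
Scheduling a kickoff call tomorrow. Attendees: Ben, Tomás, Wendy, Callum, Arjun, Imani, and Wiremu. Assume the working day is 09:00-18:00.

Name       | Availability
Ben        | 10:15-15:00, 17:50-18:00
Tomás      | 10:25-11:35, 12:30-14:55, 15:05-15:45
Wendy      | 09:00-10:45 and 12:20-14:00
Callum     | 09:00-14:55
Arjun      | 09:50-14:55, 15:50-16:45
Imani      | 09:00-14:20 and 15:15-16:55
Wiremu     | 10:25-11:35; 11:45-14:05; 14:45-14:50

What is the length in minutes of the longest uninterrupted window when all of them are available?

Ben ∩ Tomás: 10:25-11:35, 12:30-14:55.
Ben ∩ Tomás ∩ Wendy: 10:25-10:45, 12:30-14:00.
Ben ∩ Tomás ∩ Wendy ∩ Callum: 10:25-10:45, 12:30-14:00.
Ben ∩ Tomás ∩ Wendy ∩ Callum ∩ Arjun: 10:25-10:45, 12:30-14:00.
Ben ∩ Tomás ∩ Wendy ∩ Callum ∩ Arjun ∩ Imani: 10:25-10:45, 12:30-14:00.
Ben ∩ Tomás ∩ Wendy ∩ Callum ∩ Arjun ∩ Imani ∩ Wiremu: 10:25-10:45, 12:30-14:00.
The longest is 12:30-14:00 at 90 minutes.

90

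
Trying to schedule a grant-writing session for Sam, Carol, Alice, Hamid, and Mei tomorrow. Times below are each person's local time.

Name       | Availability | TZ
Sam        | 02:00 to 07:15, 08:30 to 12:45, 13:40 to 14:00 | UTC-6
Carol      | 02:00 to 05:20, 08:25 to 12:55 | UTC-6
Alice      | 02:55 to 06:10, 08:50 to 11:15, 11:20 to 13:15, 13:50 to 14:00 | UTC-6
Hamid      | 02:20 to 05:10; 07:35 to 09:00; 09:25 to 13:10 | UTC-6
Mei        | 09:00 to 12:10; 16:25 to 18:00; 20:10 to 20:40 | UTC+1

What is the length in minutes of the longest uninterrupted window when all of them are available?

Sam in UTC: 08:00-13:15, 14:30-18:45, 19:40-20:00 (add 6h to convert from UTC-6).
Carol in UTC: 08:00-11:20, 14:25-18:55 (add 6h to convert from UTC-6).
Alice in UTC: 08:55-12:10, 14:50-17:15, 17:20-19:15, 19:50-20:00 (add 6h to convert from UTC-6).
Hamid in UTC: 08:20-11:10, 13:35-15:00, 15:25-19:10 (add 6h to convert from UTC-6).
Mei in UTC: 08:00-11:10, 15:25-17:00, 19:10-19:40 (subtract 1h to convert from UTC+1).
Sam ∩ Carol: 08:00-11:20, 14:30-18:45.
Sam ∩ Carol ∩ Alice: 08:55-11:20, 14:50-17:15, 17:20-18:45.
Sam ∩ Carol ∩ Alice ∩ Hamid: 08:55-11:10, 14:50-15:00, 15:25-17:15, 17:20-18:45.
Sam ∩ Carol ∩ Alice ∩ Hamid ∩ Mei: 08:55-11:10, 15:25-17:00.
So the common availability across everyone is 08:55-11:10, 15:25-17:00.
The longest is 08:55-11:10 at 135 minutes.

135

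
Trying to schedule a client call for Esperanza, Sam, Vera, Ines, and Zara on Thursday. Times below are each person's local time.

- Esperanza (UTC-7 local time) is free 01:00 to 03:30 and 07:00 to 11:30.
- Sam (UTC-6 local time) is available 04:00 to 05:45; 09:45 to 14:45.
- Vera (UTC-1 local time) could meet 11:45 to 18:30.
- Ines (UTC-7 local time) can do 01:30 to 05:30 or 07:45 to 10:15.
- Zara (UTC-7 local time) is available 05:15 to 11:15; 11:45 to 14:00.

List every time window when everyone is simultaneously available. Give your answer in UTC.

15:45-17:15

Esperanza in UTC: 08:00-10:30, 14:00-18:30 (add 7h to convert from UTC-7).
Sam in UTC: 10:00-11:45, 15:45-20:45 (add 6h to convert from UTC-6).
Vera in UTC: 12:45-19:30 (add 1h to convert from UTC-1).
Ines in UTC: 08:30-12:30, 14:45-17:15 (add 7h to convert from UTC-7).
Zara in UTC: 12:15-18:15, 18:45-21:00 (add 7h to convert from UTC-7).
Esperanza ∩ Sam: 10:00-10:30, 15:45-18:30.
Esperanza ∩ Sam ∩ Vera: 15:45-18:30.
Esperanza ∩ Sam ∩ Vera ∩ Ines: 15:45-17:15.
Esperanza ∩ Sam ∩ Vera ∩ Ines ∩ Zara: 15:45-17:15.
Those are the intersection windows.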